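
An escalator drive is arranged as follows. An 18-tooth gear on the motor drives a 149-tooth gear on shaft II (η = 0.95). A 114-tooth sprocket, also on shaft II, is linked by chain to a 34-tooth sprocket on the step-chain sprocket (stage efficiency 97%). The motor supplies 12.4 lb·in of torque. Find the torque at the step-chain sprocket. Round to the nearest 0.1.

gear mesh 149/18 = 8.2778 → τ = 12.4·8.2778·0.95 = 97.512 lb·in
chain 34/114 = 0.29825 → τ = 97.512·0.29825·0.97 = 28.21 lb·in

28.2 lb·in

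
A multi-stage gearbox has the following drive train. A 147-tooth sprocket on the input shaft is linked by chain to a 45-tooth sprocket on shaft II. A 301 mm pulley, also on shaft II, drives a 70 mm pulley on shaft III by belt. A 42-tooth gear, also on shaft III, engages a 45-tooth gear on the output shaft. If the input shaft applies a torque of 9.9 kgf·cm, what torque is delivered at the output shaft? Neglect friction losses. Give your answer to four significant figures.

Chain: ratio = 45/147 = 0.30612; torque at shaft II = 9.9 × 0.30612 = 3.0306 kgf·cm.
Belt: ratio = 70/301 = 0.23256; torque at shaft III = 3.0306 × 0.23256 = 0.70479 kgf·cm.
Gear mesh: ratio = 45/42 = 1.0714; torque at the output shaft = 0.70479 × 1.0714 = 0.75514 kgf·cm.

0.7551 kgf·cm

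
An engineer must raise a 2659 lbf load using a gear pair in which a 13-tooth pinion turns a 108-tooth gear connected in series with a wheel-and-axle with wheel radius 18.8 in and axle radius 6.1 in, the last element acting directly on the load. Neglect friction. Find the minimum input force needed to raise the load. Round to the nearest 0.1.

Gear pair MA = 108/13 = 8.3077.
Wheel-and-axle MA = R/r = 18.8/6.1 = 3.082.
Combined ideal MA = 8.3077 × 3.082 = 25.604.
Effort = load / MA = 2659 / 25.604 = 103.85 lbf.

103.9 lbf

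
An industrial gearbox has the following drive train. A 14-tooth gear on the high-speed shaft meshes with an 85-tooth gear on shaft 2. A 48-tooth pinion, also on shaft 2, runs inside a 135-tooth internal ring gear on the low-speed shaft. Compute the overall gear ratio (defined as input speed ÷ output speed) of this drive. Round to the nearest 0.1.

Each stage contributes driven/driver: gear mesh 85/14 = 6.0714, internal gear 135/48 = 2.8125.
Overall: 6.0714 × 2.8125 = 17.076.

17.1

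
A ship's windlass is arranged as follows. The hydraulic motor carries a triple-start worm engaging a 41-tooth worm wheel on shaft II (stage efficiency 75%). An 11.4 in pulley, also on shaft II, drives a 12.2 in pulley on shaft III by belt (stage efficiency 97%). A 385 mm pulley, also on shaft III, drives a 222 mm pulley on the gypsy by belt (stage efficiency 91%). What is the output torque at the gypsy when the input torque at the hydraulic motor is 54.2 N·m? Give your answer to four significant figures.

worm 41/3 = 13.667 → τ = 54.2·13.667·0.75 = 555.55 N·m
belt 12.2/11.4 = 1.0702 → τ = 555.55·1.0702·0.97 = 576.7 N·m
belt 222/385 = 0.57662 → τ = 576.7·0.57662·0.91 = 302.61 N·m

302.6 N·m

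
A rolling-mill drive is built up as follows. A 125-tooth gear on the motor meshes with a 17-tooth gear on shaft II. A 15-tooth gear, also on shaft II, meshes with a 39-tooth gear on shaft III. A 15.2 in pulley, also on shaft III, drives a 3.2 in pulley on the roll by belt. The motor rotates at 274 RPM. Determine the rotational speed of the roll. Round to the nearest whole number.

gear mesh 17/125 = 0.136 → 274/0.136 = 2014.7 RPM
gear mesh 39/15 = 2.6 → 2014.7/2.6 = 774.89 RPM
belt 3.2/15.2 = 0.21053 → 774.89/0.21053 = 3680.7 RPM

3681 RPM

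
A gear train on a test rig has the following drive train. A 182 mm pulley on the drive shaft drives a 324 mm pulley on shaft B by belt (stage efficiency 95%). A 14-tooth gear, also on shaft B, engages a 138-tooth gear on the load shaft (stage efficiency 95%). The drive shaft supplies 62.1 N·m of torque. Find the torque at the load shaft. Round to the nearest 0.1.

983.5 N·m

Belt: ratio = 324/182 = 1.7802; torque at shaft B = 62.1 × 1.7802 × 0.95 = 105.02 N·m.
Gear mesh: ratio = 138/14 = 9.8571; torque at the load shaft = 105.02 × 9.8571 × 0.95 = 983.48 N·m.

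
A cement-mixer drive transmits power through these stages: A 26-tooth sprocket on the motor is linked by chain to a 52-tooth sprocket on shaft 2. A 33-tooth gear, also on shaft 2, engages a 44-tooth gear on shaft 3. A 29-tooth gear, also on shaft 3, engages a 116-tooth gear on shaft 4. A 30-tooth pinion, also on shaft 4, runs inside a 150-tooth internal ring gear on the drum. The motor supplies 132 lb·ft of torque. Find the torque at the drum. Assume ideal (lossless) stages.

After the chain (52/26): 132 × 2 = 264 lb·ft
After the gear mesh (44/33): 264 × 1.3333 = 352 lb·ft
After the gear mesh (116/29): 352 × 4 = 1408 lb·ft
After the internal gear (150/30): 1408 × 5 = 7040 lb·ft

7040 lb·ft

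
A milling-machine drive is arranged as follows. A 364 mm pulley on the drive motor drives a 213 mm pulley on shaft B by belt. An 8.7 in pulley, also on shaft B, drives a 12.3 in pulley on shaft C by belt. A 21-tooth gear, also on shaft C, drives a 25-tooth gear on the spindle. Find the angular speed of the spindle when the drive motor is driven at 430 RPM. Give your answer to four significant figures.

belt 213/364 = 0.58516 → 430/0.58516 = 734.84 RPM
belt 12.3/8.7 = 1.4138 → 734.84/1.4138 = 519.76 RPM
gear mesh 25/21 = 1.1905 → 519.76/1.1905 = 436.6 RPM

436.6 RPM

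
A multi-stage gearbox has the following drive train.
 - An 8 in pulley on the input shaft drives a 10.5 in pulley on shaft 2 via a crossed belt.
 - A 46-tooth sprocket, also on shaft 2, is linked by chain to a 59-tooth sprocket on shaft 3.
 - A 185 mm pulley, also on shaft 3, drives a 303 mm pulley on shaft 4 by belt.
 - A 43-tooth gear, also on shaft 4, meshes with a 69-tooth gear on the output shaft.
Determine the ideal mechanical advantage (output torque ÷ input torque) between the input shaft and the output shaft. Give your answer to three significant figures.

4.42

Each stage contributes driven/driver: belt 10.5/8 = 1.3125, chain 59/46 = 1.2826, belt 303/185 = 1.6378, gear mesh 69/43 = 1.6047.
Overall: 1.3125 × 1.2826 × 1.6378 × 1.6047 = 4.4243.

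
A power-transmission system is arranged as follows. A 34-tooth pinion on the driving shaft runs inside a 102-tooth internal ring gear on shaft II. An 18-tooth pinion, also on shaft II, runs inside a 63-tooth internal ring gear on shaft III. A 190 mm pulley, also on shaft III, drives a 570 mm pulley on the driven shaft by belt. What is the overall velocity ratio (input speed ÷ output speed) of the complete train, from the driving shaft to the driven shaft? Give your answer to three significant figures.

31.5

Each stage contributes driven/driver: internal gear 102/34 = 3, internal gear 63/18 = 3.5, belt 570/190 = 3.
Overall: 3 × 3.5 × 3 = 31.5.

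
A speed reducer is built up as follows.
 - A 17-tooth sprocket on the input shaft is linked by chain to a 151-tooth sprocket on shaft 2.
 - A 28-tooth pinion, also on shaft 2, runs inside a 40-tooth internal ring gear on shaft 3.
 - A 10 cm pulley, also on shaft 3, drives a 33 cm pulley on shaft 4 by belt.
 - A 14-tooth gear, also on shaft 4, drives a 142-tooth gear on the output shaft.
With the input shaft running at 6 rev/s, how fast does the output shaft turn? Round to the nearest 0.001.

Chain: ratio = 151/17 = 8.8824, so shaft 2 turns at 6 / 8.8824 = 0.6755 rev/s.
Internal gear: ratio = 40/28 = 1.4286, so shaft 3 turns at 0.6755 / 1.4286 = 0.47285 rev/s.
Belt: ratio = 33/10 = 3.3, so shaft 4 turns at 0.47285 / 3.3 = 0.14329 rev/s.
Gear mesh: ratio = 142/14 = 10.143, so the output shaft turns at 0.14329 / 10.143 = 0.014127 rev/s.

0.014 rev/s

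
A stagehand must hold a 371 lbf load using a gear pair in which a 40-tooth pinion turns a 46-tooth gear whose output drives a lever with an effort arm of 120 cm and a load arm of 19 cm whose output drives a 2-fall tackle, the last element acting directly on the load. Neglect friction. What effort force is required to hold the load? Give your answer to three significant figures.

25.5 lbf

Gear pair MA = 46/40 = 1.15.
Lever MA = effort arm / load arm = 120/19 = 6.3158.
Block-and-tackle MA = number of supporting rope parts = 2.
Combined ideal MA = 1.15 × 6.3158 × 2 = 14.526.
Effort = load / MA = 371 / 14.526 = 25.54 lbf.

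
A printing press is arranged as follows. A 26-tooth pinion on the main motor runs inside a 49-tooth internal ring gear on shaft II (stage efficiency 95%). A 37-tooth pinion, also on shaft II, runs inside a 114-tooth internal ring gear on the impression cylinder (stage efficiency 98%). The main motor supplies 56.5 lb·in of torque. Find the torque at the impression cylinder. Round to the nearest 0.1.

305.4 lb·in

After the internal gear (49/26): 56.5 × 1.8846 × 0.95 = 101.16 lb·in
After the internal gear (114/37): 101.16 × 3.0811 × 0.98 = 305.44 lb·in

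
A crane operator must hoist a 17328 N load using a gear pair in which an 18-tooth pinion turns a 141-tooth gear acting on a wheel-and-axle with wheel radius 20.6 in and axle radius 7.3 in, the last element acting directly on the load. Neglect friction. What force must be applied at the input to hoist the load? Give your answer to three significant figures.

784 N

Gear pair MA = 141/18 = 7.8333.
Wheel-and-axle MA = R/r = 20.6/7.3 = 2.8219.
Combined ideal MA = 7.8333 × 2.8219 = 22.105.
Effort = load / MA = 17328 / 22.105 = 783.89 N.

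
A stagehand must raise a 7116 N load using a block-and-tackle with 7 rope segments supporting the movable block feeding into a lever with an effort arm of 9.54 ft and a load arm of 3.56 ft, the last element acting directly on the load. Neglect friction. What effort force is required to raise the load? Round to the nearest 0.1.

379.3 N

Block-and-tackle MA = number of supporting rope parts = 7.
Lever MA = effort arm / load arm = 9.54/3.56 = 2.6798.
Combined ideal MA = 7 × 2.6798 = 18.758.
Effort = load / MA = 7116 / 18.758 = 379.35 N.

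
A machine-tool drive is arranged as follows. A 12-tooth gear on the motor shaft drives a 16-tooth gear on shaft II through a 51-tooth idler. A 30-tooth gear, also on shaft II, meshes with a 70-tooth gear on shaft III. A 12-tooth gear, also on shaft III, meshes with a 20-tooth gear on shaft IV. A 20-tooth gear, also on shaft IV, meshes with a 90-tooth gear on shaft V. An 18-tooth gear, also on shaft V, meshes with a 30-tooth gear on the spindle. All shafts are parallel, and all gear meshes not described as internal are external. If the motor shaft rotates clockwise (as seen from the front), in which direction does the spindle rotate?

the motor shaft → shaft II: driver → idler → driven is 2 external meshes, 2 reversals → CW.
shaft II → shaft III: external mesh, 1 reversal → CCW.
shaft III → shaft IV: external mesh, 1 reversal → CW.
shaft IV → shaft V: external mesh, 1 reversal → CCW.
shaft V → the spindle: external mesh, 1 reversal → CW.
6 reversals in total — an even number — so the spindle turns the same way as the motor shaft.

clockwise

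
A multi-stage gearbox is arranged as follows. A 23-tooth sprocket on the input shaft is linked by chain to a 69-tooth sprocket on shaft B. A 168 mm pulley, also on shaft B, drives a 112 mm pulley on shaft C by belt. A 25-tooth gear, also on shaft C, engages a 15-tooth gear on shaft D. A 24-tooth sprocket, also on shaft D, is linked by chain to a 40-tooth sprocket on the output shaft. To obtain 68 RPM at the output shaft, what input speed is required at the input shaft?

Overall ratio R = 3 × 0.66667 × 0.6 × 1.6667 = 2.
Required input speed = output speed × R = 68 × 2 = 136 RPM.

136 RPM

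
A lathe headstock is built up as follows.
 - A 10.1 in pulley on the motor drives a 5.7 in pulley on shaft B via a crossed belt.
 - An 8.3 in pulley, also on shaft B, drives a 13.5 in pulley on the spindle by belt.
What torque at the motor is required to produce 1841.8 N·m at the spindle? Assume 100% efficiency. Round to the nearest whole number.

Overall ratio R = 0.56436 × 1.6265 = 0.91793.
Input torque = output torque / R = 1841.8 / 0.91793 = 2006.5 N·m.

2006 N·m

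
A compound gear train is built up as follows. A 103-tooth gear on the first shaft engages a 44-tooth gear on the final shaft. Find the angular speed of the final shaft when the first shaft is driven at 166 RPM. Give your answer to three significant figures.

389 RPM

the first shaft → the final shaft (gear mesh, 44/103): 166 ÷ 0.42718 = 388.59 RPM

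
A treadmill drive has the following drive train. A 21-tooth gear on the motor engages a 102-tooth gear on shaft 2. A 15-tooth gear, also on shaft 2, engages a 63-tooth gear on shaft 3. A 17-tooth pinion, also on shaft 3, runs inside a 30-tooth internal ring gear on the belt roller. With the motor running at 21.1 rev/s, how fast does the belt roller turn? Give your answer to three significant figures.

the motor → shaft 2 (gear mesh, 102/21): 21.1 ÷ 4.8571 = 4.3441 rev/s
shaft 2 → shaft 3 (gear mesh, 63/15): 4.3441 ÷ 4.2 = 1.0343 rev/s
shaft 3 → the belt roller (internal gear, 30/17): 1.0343 ÷ 1.7647 = 0.58611 rev/s

0.586 rev/s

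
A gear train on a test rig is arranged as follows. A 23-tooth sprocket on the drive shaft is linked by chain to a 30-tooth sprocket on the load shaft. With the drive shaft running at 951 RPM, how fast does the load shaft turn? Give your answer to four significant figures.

Chain: ratio = 30/23 = 1.3043, so the load shaft turns at 951 / 1.3043 = 729.1 RPM.

729.1 RPM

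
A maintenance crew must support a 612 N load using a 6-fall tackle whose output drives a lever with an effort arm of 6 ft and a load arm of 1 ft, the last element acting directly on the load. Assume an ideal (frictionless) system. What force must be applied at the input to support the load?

Block-and-tackle MA = number of supporting rope parts = 6.
Lever MA = effort arm / load arm = 6/1 = 6.
Combined ideal MA = 6 × 6 = 36.
Effort = load / MA = 612 / 36 = 17 N.

17 N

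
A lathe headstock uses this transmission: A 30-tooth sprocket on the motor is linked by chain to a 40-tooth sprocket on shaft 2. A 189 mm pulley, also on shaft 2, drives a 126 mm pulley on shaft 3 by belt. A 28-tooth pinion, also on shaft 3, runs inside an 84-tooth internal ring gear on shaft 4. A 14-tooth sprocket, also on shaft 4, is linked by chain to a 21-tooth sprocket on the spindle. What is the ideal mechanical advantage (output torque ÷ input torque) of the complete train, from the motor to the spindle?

Each stage contributes driven/driver: chain 40/30 = 1.3333, belt 126/189 = 0.66667, internal gear 84/28 = 3, chain 21/14 = 1.5.
Overall: 1.3333 × 0.66667 × 3 × 1.5 = 4.

4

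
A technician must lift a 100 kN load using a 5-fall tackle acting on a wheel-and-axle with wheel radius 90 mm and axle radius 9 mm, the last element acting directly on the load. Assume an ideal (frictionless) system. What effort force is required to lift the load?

2 kN

Block-and-tackle MA = number of supporting rope parts = 5.
Wheel-and-axle MA = R/r = 90/9 = 10.
Combined ideal MA = 5 × 10 = 50.
Effort = load / MA = 100 / 50 = 2 kN.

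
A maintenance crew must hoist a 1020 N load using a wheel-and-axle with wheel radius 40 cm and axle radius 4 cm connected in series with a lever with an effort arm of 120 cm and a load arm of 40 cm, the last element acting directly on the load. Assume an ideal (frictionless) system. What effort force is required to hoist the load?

Wheel-and-axle MA = R/r = 40/4 = 10.
Lever MA = effort arm / load arm = 120/40 = 3.
Combined ideal MA = 10 × 3 = 30.
Effort = load / MA = 1020 / 30 = 34 N.

34 N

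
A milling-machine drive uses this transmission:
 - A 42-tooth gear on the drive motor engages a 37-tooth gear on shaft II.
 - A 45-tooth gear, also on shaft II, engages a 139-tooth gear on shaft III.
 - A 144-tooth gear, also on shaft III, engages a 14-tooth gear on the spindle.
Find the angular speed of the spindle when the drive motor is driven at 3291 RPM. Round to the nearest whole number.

12440 RPM

the drive motor → shaft II (gear mesh, 37/42): 3291 ÷ 0.88095 = 3735.7 RPM
shaft II → shaft III (gear mesh, 139/45): 3735.7 ÷ 3.0889 = 1209.4 RPM
shaft III → the spindle (gear mesh, 14/144): 1209.4 ÷ 0.097222 = 12440 RPM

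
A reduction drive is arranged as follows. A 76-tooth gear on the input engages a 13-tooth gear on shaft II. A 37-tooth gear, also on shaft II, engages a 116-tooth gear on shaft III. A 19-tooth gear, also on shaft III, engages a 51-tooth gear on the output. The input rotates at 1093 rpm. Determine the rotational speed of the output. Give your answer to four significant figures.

759.3 rpm

gear mesh 13/76 = 0.17105 → 1093/0.17105 = 6389.8 rpm
gear mesh 116/37 = 3.1351 → 6389.8/3.1351 = 2038.1 rpm
gear mesh 51/19 = 2.6842 → 2038.1/2.6842 = 759.31 rpm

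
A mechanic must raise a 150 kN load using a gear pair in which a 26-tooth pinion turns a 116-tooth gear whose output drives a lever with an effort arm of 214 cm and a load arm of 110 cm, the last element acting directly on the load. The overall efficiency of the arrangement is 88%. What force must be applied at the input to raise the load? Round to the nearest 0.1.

19.6 kN

Gear pair MA = 116/26 = 4.4615.
Lever MA = effort arm / load arm = 214/110 = 1.9455.
Combined ideal MA = 4.4615 × 1.9455 = 8.6797.
Actual MA = 8.6797 × 0.88 = 7.6382.
Effort = load / actual MA = 150 / 7.6382 = 19.638 kN.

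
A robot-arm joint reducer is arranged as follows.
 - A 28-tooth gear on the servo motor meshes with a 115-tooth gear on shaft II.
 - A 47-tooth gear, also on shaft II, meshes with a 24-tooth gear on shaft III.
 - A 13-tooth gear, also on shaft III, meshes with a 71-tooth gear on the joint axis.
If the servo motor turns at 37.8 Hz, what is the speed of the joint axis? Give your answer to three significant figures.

3.30 Hz

gear mesh 115/28 = 4.1071 → 37.8/4.1071 = 9.2035 Hz
gear mesh 24/47 = 0.51064 → 9.2035/0.51064 = 18.023 Hz
gear mesh 71/13 = 5.4615 → 18.023/5.4615 = 3.3001 Hz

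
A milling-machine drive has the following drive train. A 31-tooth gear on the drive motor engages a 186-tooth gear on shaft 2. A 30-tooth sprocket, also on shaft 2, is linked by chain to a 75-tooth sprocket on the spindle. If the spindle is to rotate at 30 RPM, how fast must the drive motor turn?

450 RPM

Overall ratio R = 6 × 2.5 = 15.
Required input speed = output speed × R = 30 × 15 = 450 RPM.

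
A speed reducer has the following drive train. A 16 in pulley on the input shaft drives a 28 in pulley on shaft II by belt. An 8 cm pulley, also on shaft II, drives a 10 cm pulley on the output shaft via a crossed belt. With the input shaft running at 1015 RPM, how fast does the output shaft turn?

464 RPM

belt 28/16 = 1.75 → 1015/1.75 = 580 RPM
belt 10/8 = 1.25 → 580/1.25 = 464 RPM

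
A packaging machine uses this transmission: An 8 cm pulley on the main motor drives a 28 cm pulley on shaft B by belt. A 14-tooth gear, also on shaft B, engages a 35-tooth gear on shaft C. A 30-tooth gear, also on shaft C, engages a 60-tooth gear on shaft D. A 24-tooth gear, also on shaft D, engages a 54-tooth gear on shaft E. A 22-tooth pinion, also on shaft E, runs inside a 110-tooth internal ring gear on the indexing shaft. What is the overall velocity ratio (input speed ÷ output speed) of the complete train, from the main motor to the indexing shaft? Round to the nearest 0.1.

Each stage contributes driven/driver: belt 28/8 = 3.5, gear mesh 35/14 = 2.5, gear mesh 60/30 = 2, gear mesh 54/24 = 2.25, internal gear 110/22 = 5.
Overall: 3.5 × 2.5 × 2 × 2.25 × 5 = 196.88.

196.9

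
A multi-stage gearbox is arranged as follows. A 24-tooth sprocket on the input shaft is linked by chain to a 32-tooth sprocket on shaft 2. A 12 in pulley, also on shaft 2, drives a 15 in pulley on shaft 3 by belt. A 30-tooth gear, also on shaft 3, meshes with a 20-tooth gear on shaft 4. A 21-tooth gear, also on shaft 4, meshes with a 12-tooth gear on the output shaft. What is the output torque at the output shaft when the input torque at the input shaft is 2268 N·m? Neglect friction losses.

1440 N·m

Chain: ratio = 32/24 = 1.3333; torque at shaft 2 = 2268 × 1.3333 = 3024 N·m.
Belt: ratio = 15/12 = 1.25; torque at shaft 3 = 3024 × 1.25 = 3780 N·m.
Gear mesh: ratio = 20/30 = 0.66667; torque at shaft 4 = 3780 × 0.66667 = 2520 N·m.
Gear mesh: ratio = 12/21 = 0.57143; torque at the output shaft = 2520 × 0.57143 = 1440 N·m.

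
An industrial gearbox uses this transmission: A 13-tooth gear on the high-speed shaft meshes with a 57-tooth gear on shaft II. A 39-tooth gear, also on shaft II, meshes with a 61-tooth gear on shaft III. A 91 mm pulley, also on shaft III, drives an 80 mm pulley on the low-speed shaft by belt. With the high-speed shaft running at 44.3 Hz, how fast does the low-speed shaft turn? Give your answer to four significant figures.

the high-speed shaft → shaft II (gear mesh, 57/13): 44.3 ÷ 4.3846 = 10.104 Hz
shaft II → shaft III (gear mesh, 61/39): 10.104 ÷ 1.5641 = 6.4596 Hz
shaft III → the low-speed shaft (belt, 80/91): 6.4596 ÷ 0.87912 = 7.3478 Hz

7.348 Hz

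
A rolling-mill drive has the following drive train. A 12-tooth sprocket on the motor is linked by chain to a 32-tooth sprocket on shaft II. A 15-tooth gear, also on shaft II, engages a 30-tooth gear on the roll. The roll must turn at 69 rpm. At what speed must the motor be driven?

368 rpm

Overall ratio R = 2.6667 × 2 = 5.3333.
Required input speed = output speed × R = 69 × 5.3333 = 368 rpm.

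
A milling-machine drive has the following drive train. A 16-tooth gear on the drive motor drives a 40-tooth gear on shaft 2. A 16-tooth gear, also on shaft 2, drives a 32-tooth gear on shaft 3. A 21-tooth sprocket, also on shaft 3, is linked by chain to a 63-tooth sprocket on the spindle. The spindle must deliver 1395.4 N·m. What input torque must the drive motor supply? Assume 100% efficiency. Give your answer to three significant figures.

93.0 N·m

Overall ratio R = 2.5 × 2 × 3 = 15.
Input torque = output torque / R = 1395.4 / 15 = 93.027 N·m.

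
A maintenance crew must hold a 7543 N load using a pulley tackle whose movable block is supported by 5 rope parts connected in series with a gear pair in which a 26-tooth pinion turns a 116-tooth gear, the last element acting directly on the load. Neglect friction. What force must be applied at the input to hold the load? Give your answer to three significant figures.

338 N

Block-and-tackle MA = number of supporting rope parts = 5.
Gear pair MA = 116/26 = 4.4615.
Combined ideal MA = 5 × 4.4615 = 22.308.
Effort = load / MA = 7543 / 22.308 = 338.13 N.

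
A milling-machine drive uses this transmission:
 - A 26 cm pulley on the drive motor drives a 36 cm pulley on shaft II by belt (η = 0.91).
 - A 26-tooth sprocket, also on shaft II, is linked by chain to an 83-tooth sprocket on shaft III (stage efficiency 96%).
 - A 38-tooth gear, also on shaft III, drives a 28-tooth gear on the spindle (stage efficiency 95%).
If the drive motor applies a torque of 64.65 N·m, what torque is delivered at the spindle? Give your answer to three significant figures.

belt 36/26 = 1.3846 → τ = 64.65·1.3846·0.91 = 81.459 N·m
chain 83/26 = 3.1923 → τ = 81.459·3.1923·0.96 = 249.64 N·m
gear mesh 28/38 = 0.73684 → τ = 249.64·0.73684·0.95 = 174.75 N·m

175 N·m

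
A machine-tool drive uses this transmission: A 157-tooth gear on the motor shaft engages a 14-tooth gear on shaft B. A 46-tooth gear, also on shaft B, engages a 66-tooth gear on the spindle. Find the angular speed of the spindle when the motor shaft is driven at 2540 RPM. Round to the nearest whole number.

gear mesh 14/157 = 0.089172 → 2540/0.089172 = 28484 RPM
gear mesh 66/46 = 1.4348 → 28484/1.4348 = 19853 RPM

19853 RPM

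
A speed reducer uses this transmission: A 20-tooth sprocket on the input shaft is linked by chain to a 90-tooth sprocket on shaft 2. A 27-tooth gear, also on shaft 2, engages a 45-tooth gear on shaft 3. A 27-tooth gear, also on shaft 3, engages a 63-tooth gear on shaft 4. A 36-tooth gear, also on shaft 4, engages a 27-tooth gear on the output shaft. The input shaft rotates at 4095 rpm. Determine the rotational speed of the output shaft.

312 rpm

the input shaft → shaft 2 (chain, 90/20): 4095 ÷ 4.5 = 910 rpm
shaft 2 → shaft 3 (gear mesh, 45/27): 910 ÷ 1.6667 = 546 rpm
shaft 3 → shaft 4 (gear mesh, 63/27): 546 ÷ 2.3333 = 234 rpm
shaft 4 → the output shaft (gear mesh, 27/36): 234 ÷ 0.75 = 312 rpm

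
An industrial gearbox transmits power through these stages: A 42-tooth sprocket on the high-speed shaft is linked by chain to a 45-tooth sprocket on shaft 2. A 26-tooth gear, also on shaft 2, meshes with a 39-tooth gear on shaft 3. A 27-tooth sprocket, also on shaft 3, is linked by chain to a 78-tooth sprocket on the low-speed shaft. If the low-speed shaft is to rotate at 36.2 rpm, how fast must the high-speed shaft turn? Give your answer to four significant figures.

Overall ratio R = 1.0714 × 1.5 × 2.8889 = 4.6429.
Required input speed = output speed × R = 36.2 × 4.6429 = 168.07 rpm.

168.1 rpm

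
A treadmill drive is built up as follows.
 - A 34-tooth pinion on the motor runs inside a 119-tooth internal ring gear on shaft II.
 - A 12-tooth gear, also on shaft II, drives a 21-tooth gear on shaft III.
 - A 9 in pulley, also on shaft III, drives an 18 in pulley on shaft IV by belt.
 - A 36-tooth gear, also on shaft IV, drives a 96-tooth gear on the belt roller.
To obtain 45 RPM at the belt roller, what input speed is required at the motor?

1470 RPM

Overall ratio R = 3.5 × 1.75 × 2 × 2.6667 = 32.667.
Required input speed = output speed × R = 45 × 32.667 = 1470 RPM.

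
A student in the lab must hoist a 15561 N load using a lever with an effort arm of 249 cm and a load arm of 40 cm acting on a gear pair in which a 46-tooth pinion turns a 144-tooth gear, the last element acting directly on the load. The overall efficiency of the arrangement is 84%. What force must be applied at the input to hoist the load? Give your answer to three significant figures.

951 N

Lever MA = effort arm / load arm = 249/40 = 6.225.
Gear pair MA = 144/46 = 3.1304.
Combined ideal MA = 6.225 × 3.1304 = 19.487.
Actual MA = 19.487 × 0.84 = 16.369.
Effort = load / actual MA = 15561 / 16.369 = 950.64 N.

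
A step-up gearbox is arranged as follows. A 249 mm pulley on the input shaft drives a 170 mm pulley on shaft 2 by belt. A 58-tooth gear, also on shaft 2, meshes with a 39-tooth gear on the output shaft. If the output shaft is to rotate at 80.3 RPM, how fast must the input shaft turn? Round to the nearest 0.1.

36.9 RPM

Overall ratio R = 0.68273 × 0.67241 = 0.45908.
Required input speed = output speed × R = 80.3 × 0.45908 = 36.864 RPM.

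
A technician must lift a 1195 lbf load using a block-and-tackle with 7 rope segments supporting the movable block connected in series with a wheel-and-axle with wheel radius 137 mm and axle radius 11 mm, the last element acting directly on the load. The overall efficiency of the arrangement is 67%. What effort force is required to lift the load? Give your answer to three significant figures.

20.5 lbf

Block-and-tackle MA = number of supporting rope parts = 7.
Wheel-and-axle MA = R/r = 137/11 = 12.455.
Combined ideal MA = 7 × 12.455 = 87.182.
Actual MA = 87.182 × 0.67 = 58.412.
Effort = load / actual MA = 1195 / 58.412 = 20.458 lbf.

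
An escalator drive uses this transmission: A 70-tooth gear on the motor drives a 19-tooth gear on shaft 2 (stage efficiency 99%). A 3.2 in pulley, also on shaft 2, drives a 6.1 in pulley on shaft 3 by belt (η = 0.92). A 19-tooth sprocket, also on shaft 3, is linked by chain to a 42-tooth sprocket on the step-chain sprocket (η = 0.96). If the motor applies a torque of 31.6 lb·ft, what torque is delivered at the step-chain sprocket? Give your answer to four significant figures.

Gear mesh: ratio = 19/70 = 0.27143; torque at shaft 2 = 31.6 × 0.27143 × 0.99 = 8.4914 lb·ft.
Belt: ratio = 6.1/3.2 = 1.9062; torque at shaft 3 = 8.4914 × 1.9062 × 0.92 = 14.892 lb·ft.
Chain: ratio = 42/19 = 2.2105; torque at the step-chain sprocket = 14.892 × 2.2105 × 0.96 = 31.602 lb·ft.

31.60 lb·ft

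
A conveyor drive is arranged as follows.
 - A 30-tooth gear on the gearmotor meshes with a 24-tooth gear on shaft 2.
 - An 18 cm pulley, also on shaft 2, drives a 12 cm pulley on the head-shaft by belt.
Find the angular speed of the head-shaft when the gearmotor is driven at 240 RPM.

450 RPM

the gearmotor → shaft 2 (gear mesh, 24/30): 240 ÷ 0.8 = 300 RPM
shaft 2 → the head-shaft (belt, 12/18): 300 ÷ 0.66667 = 450 RPM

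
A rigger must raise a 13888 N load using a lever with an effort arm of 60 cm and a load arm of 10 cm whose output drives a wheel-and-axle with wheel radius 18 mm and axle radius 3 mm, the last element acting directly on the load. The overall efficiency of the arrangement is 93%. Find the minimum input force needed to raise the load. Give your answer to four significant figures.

Lever MA = effort arm / load arm = 60/10 = 6.
Wheel-and-axle MA = R/r = 18/3 = 6.
Combined ideal MA = 6 × 6 = 36.
Actual MA = 36 × 0.93 = 33.48.
Effort = load / actual MA = 13888 / 33.48 = 414.81 N.

414.8 N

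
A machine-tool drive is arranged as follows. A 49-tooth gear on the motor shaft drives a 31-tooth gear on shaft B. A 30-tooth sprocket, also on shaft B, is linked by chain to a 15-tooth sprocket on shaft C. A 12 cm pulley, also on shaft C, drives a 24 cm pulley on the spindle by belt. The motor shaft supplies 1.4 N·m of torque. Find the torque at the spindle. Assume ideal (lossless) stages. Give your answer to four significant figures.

gear mesh 31/49 = 0.63265 → τ = 1.4·0.63265 = 0.88571 N·m
chain 15/30 = 0.5 → τ = 0.88571·0.5 = 0.44286 N·m
belt 24/12 = 2 → τ = 0.44286·2 = 0.88571 N·m

0.8857 N·m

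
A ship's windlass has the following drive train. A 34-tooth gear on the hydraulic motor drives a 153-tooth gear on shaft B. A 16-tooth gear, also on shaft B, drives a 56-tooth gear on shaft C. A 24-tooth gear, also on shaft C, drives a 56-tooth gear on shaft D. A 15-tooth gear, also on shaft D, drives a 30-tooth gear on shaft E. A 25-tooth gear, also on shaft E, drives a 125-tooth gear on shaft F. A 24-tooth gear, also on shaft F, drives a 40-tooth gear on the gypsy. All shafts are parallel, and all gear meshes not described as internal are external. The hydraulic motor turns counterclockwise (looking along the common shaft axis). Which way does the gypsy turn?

counterclockwise

the hydraulic motor → shaft B: external mesh, 1 reversal → CW.
shaft B → shaft C: external mesh, 1 reversal → CCW.
shaft C → shaft D: external mesh, 1 reversal → CW.
shaft D → shaft E: external mesh, 1 reversal → CCW.
shaft E → shaft F: external mesh, 1 reversal → CW.
shaft F → the gypsy: external mesh, 1 reversal → CCW.
6 reversals in total — an even number — so the gypsy turns the same way as the hydraulic motor.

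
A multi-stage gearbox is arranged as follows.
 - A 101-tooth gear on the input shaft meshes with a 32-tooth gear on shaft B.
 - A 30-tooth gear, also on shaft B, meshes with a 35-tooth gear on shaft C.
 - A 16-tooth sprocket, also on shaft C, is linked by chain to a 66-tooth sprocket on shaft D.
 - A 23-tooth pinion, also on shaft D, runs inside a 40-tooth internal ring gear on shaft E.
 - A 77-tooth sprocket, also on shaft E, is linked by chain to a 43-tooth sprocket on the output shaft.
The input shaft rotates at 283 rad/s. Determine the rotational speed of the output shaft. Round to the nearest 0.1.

191.1 rad/s

gear mesh 32/101 = 0.31683 → 283/0.31683 = 893.22 rad/s
gear mesh 35/30 = 1.1667 → 893.22/1.1667 = 765.62 rad/s
chain 66/16 = 4.125 → 765.62/4.125 = 185.6 rad/s
internal gear 40/23 = 1.7391 → 185.6/1.7391 = 106.72 rad/s
chain 43/77 = 0.55844 → 106.72/0.55844 = 191.11 rad/s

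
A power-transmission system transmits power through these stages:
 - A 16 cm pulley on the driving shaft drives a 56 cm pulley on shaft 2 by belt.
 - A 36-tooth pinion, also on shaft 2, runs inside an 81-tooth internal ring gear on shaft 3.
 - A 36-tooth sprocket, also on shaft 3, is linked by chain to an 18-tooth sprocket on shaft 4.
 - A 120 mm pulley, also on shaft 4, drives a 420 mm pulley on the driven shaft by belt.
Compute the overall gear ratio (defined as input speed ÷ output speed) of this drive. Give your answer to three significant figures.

13.8

Each stage contributes driven/driver: belt 56/16 = 3.5, internal gear 81/36 = 2.25, chain 18/36 = 0.5, belt 420/120 = 3.5.
Overall: 3.5 × 2.25 × 0.5 × 3.5 = 13.781.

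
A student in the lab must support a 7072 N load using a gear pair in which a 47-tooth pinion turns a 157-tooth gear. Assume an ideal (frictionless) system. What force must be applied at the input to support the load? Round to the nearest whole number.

2117 N

Gear pair MA = 157/47 = 3.3404.
Effort = load / MA = 7072 / 3.3404 = 2117.1 N.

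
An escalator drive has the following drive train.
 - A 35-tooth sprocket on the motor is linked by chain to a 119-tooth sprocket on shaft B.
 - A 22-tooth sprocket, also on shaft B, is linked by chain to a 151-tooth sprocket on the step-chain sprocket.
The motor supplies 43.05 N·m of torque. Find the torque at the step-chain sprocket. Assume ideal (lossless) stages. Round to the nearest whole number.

After the chain (119/35): 43.05 × 3.4 = 146.37 N·m
After the chain (151/22): 146.37 × 6.8636 = 1004.6 N·m

1005 N·m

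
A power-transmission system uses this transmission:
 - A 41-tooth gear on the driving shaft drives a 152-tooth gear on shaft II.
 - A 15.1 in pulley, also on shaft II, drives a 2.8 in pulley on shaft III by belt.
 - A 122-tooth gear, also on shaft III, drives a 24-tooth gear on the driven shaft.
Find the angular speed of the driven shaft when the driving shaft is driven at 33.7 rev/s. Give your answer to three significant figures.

the driving shaft → shaft II (gear mesh, 152/41): 33.7 ÷ 3.7073 = 9.0901 rev/s
shaft II → shaft III (belt, 2.8/15.1): 9.0901 ÷ 0.18543 = 49.022 rev/s
shaft III → the driven shaft (gear mesh, 24/122): 49.022 ÷ 0.19672 = 249.19 rev/s

249 rev/s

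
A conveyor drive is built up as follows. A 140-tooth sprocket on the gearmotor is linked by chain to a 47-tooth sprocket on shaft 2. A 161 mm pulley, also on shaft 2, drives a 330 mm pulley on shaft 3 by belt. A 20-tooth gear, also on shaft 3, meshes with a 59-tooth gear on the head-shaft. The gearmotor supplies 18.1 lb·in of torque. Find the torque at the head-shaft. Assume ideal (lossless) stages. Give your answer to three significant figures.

Chain: ratio = 47/140 = 0.33571; torque at shaft 2 = 18.1 × 0.33571 = 6.0764 lb·in.
Belt: ratio = 330/161 = 2.0497; torque at shaft 3 = 6.0764 × 2.0497 = 12.455 lb·in.
Gear mesh: ratio = 59/20 = 2.95; torque at the head-shaft = 12.455 × 2.95 = 36.742 lb·in.

36.7 lb·in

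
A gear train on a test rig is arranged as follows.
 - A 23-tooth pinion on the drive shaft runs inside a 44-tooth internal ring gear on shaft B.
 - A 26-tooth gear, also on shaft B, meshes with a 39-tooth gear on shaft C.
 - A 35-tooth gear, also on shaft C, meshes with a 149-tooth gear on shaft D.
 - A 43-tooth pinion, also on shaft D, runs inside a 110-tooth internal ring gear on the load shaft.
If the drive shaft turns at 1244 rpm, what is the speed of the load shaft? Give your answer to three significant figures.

39.8 rpm

internal gear 44/23 = 1.913 → 1244/1.913 = 650.27 rpm
gear mesh 39/26 = 1.5 → 650.27/1.5 = 433.52 rpm
gear mesh 149/35 = 4.2571 → 433.52/4.2571 = 101.83 rpm
internal gear 110/43 = 2.5581 → 101.83/2.5581 = 39.807 rpm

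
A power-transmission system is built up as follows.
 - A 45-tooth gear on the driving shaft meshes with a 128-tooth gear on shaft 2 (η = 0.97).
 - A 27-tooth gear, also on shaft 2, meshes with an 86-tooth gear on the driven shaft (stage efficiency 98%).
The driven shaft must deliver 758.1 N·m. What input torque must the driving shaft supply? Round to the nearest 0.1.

Overall ratio R = 2.8444 × 3.1852 = 9.0601; overall efficiency η = 0.97 × 0.98 = 0.9506.
Input torque = output torque / (R × η) = 758.1 / (9.0601 × 0.9506) = 88.023 N·m.

88.0 N·m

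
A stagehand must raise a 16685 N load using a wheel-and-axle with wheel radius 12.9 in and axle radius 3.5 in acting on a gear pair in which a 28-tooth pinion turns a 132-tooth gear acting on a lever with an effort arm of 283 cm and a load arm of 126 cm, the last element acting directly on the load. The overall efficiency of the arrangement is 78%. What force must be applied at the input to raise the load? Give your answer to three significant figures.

548 N

Wheel-and-axle MA = R/r = 12.9/3.5 = 3.6857.
Gear pair MA = 132/28 = 4.7143.
Lever MA = effort arm / load arm = 283/126 = 2.246.
Combined ideal MA = 3.6857 × 4.7143 × 2.246 = 39.026.
Actual MA = 39.026 × 0.78 = 30.44.
Effort = load / actual MA = 16685 / 30.44 = 548.12 N.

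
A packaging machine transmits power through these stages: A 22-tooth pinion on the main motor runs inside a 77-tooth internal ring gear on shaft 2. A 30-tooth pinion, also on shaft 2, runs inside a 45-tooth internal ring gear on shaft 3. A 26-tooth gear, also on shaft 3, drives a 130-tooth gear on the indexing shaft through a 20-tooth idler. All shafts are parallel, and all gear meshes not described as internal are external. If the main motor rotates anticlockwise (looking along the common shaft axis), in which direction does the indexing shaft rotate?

anticlockwise

the main motor → shaft 2: internal mesh, same direction → CCW.
shaft 2 → shaft 3: internal mesh, same direction → CCW.
shaft 3 → the indexing shaft: driver → idler → driven is 2 external meshes, 2 reversals → CCW.
2 reversals in total — an even number — so the indexing shaft turns the same way as the main motor.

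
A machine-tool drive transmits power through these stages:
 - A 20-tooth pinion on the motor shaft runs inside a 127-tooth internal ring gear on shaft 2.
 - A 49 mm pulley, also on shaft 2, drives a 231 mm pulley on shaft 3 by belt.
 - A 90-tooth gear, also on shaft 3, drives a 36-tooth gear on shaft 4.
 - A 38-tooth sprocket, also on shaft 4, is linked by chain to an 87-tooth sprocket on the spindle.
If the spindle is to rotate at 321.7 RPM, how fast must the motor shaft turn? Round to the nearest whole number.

8819 RPM

Overall ratio R = 6.35 × 4.7143 × 0.4 × 2.2895 = 27.415.
Required input speed = output speed × R = 321.7 × 27.415 = 8819.3 RPM.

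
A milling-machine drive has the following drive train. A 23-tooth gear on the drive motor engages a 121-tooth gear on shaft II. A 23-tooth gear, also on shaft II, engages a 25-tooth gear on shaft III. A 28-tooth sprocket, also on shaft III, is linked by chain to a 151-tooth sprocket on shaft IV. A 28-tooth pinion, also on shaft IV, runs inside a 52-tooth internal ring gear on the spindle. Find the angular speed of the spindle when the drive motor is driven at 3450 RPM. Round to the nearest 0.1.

gear mesh 121/23 = 5.2609 → 3450/5.2609 = 655.79 RPM
gear mesh 25/23 = 1.087 → 655.79/1.087 = 603.32 RPM
chain 151/28 = 5.3929 → 603.32/5.3929 = 111.87 RPM
internal gear 52/28 = 1.8571 → 111.87/1.8571 = 60.24 RPM

60.2 RPM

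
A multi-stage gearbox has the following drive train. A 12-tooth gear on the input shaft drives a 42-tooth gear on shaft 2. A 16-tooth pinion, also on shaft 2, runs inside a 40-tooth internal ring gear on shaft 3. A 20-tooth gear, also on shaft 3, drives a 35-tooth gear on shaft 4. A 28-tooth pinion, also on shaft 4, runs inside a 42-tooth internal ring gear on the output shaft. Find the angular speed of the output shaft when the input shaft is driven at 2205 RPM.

Gear mesh: ratio = 42/12 = 3.5, so shaft 2 turns at 2205 / 3.5 = 630 RPM.
Internal gear: ratio = 40/16 = 2.5, so shaft 3 turns at 630 / 2.5 = 252 RPM.
Gear mesh: ratio = 35/20 = 1.75, so shaft 4 turns at 252 / 1.75 = 144 RPM.
Internal gear: ratio = 42/28 = 1.5, so the output shaft turns at 144 / 1.5 = 96 RPM.

96 RPM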